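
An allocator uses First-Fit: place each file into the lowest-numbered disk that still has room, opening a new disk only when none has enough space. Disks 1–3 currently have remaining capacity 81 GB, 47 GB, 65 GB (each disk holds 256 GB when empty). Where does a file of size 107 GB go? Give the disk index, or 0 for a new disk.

No disk has ≥ 107 GB free, so a new disk is opened.

0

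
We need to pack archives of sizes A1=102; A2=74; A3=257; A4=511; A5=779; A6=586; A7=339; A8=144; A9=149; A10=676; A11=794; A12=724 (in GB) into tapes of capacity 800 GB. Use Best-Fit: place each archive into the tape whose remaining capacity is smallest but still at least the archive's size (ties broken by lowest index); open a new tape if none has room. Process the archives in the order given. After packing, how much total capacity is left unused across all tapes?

465

tape 1: place A1 (102 GB), 698 GB left
tape 1: place A2 (74 GB), 624 GB left
tape 1: place A3 (257 GB), 367 GB left
tape 2: place A4 (511 GB), 289 GB left
tape 3: place A5 (779 GB), 21 GB left
tape 4: place A6 (586 GB), 214 GB left
tape 1: place A7 (339 GB), 28 GB left
tape 4: place A8 (144 GB), 70 GB left
tape 2: place A9 (149 GB), 140 GB left
tape 5: place A10 (676 GB), 124 GB left
tape 6: place A11 (794 GB), 6 GB left
tape 7: place A12 (724 GB), 76 GB left
7 tapes × 800 GB = 5600 GB; used 5135 GB; unused 465 GB.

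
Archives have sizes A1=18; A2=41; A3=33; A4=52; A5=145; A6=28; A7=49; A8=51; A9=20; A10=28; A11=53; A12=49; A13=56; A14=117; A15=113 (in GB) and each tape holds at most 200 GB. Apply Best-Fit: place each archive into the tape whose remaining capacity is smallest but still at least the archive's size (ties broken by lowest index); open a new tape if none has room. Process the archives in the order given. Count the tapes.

Put A1 (18 GB) in tape 1; 182 GB remain.
Put A2 (41 GB) in tape 1; 141 GB remain.
Put A3 (33 GB) in tape 1; 108 GB remain.
Put A4 (52 GB) in tape 1; 56 GB remain.
Put A5 (145 GB) in tape 2; 55 GB remain.
Put A6 (28 GB) in tape 2; 27 GB remain.
Put A7 (49 GB) in tape 1; 7 GB remain.
Put A8 (51 GB) in tape 3; 149 GB remain.
Put A9 (20 GB) in tape 2; 7 GB remain.
Put A10 (28 GB) in tape 3; 121 GB remain.
Put A11 (53 GB) in tape 3; 68 GB remain.
Put A12 (49 GB) in tape 3; 19 GB remain.
Put A13 (56 GB) in tape 4; 144 GB remain.
Put A14 (117 GB) in tape 4; 27 GB remain.
Put A15 (113 GB) in tape 5; 87 GB remain.
Final tapes: [18,41,33,52,49] [145,28,20] [51,28,53,49] [56,117] [113].

5 tapes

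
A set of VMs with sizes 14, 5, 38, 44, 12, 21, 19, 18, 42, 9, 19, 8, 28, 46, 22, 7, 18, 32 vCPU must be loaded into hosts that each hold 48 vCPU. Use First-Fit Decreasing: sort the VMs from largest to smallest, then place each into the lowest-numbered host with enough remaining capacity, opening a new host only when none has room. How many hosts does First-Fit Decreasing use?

9

Sorted descending: 46, 44, 42, 38, 32, 28, 22, 21, 19, 19, 18, 18, 14, 12, 9, 8, 7, 5.
host 1: place 46 vCPU, 2 vCPU left
host 2: place 44 vCPU, 4 vCPU left
host 3: place 42 vCPU, 6 vCPU left
host 4: place 38 vCPU, 10 vCPU left
host 5: place 32 vCPU, 16 vCPU left
host 6: place 28 vCPU, 20 vCPU left
host 7: place 22 vCPU, 26 vCPU left
host 7: place 21 vCPU, 5 vCPU left
host 6: place 19 vCPU, 1 vCPU left
host 8: place 19 vCPU, 29 vCPU left
host 8: place 18 vCPU, 11 vCPU left
host 9: place 18 vCPU, 30 vCPU left
host 5: place 14 vCPU, 2 vCPU left
host 9: place 12 vCPU, 18 vCPU left
host 4: place 9 vCPU, 1 vCPU left
host 8: place 8 vCPU, 3 vCPU left
host 9: place 7 vCPU, 11 vCPU left
host 3: place 5 vCPU, 1 vCPU left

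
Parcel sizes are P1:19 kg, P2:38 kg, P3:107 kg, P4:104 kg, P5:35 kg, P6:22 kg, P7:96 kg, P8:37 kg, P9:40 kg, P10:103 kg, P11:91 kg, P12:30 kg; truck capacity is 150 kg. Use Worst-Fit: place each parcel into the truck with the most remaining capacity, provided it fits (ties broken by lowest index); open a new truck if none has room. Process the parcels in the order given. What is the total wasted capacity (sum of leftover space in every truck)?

178

truck 1: place P1 (19 kg), 131 kg left
truck 1: place P2 (38 kg), 93 kg left
truck 2: place P3 (107 kg), 43 kg left
truck 3: place P4 (104 kg), 46 kg left
truck 1: place P5 (35 kg), 58 kg left
truck 1: place P6 (22 kg), 36 kg left
truck 4: place P7 (96 kg), 54 kg left
truck 4: place P8 (37 kg), 17 kg left
truck 3: place P9 (40 kg), 6 kg left
truck 5: place P10 (103 kg), 47 kg left
truck 6: place P11 (91 kg), 59 kg left
truck 6: place P12 (30 kg), 29 kg left
6 trucks × 150 kg = 900 kg; used 722 kg; unused 178 kg.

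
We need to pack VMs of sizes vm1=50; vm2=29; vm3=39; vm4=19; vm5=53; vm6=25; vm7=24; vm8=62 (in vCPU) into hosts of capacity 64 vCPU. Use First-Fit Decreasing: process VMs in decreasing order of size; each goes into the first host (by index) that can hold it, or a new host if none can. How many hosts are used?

Sorted descending: 62, 53, 50, 39, 29, 25, 24, 19.
host 1: place 62 vCPU, 2 vCPU left
host 2: place 53 vCPU, 11 vCPU left
host 3: place 50 vCPU, 14 vCPU left
host 4: place 39 vCPU, 25 vCPU left
host 5: place 29 vCPU, 35 vCPU left
host 4: place 25 vCPU, 0 vCPU left
host 5: place 24 vCPU, 11 vCPU left
host 6: place 19 vCPU, 45 vCPU left
Final hosts: [62] [53] [50] [39,25] [29,24] [19].

6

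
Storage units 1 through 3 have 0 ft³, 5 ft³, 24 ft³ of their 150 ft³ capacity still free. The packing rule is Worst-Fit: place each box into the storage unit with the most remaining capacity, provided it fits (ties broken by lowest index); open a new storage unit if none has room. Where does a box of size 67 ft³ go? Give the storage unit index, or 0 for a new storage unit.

No storage unit has ≥ 67 ft³ free, so a new storage unit is opened.

0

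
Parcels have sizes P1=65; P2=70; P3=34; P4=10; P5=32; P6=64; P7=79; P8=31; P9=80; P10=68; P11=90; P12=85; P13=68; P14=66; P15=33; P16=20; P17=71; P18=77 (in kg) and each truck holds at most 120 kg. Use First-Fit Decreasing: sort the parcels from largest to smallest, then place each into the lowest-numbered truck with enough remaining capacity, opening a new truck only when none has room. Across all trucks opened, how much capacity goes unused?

Sorted descending: 90, 85, 80, 79, 77, 71, 70, 68, 68, 66, 65, 64, 34, 33, 32, 31, 20, 10.
Put 90 kg in truck 1; 30 kg remain.
Put 85 kg in truck 2; 35 kg remain.
Put 80 kg in truck 3; 40 kg remain.
Put 79 kg in truck 4; 41 kg remain.
Put 77 kg in truck 5; 43 kg remain.
Put 71 kg in truck 6; 49 kg remain.
Put 70 kg in truck 7; 50 kg remain.
Put 68 kg in truck 8; 52 kg remain.
Put 68 kg in truck 9; 52 kg remain.
Put 66 kg in truck 10; 54 kg remain.
Put 65 kg in truck 11; 55 kg remain.
Put 64 kg in truck 12; 56 kg remain.
Put 34 kg in truck 2; 1 kg remain.
Put 33 kg in truck 3; 7 kg remain.
Put 32 kg in truck 4; 9 kg remain.
Put 31 kg in truck 5; 12 kg remain.
Put 20 kg in truck 1; 10 kg remain.
Put 10 kg in truck 1; 0 kg remain.
12 trucks × 120 kg = 1440 kg; used 1043 kg; unused 397 kg.

397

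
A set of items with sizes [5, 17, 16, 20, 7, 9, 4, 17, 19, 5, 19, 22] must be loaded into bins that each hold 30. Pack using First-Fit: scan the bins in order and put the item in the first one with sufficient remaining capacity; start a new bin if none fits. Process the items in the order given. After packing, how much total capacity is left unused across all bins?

50

5 → bin 1 (remaining 25)
17 → bin 1 (remaining 8)
16 → bin 2 (remaining 14)
20 → bin 3 (remaining 10)
7 → bin 1 (remaining 1)
9 → bin 2 (remaining 5)
4 → bin 2 (remaining 1)
17 → bin 4 (remaining 13)
19 → bin 5 (remaining 11)
5 → bin 3 (remaining 5)
19 → bin 6 (remaining 11)
22 → bin 7 (remaining 8)
7 bins × 30 = 210; used 160; unused 50.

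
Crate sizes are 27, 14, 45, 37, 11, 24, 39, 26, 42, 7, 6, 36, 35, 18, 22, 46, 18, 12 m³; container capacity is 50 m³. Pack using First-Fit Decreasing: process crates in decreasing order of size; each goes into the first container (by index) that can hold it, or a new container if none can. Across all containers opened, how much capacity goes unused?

35

Sorted descending: 46, 45, 42, 39, 37, 36, 35, 27, 26, 24, 22, 18, 18, 14, 12, 11, 7, 6.
Put 46 m³ in container 1; 4 m³ remain.
Put 45 m³ in container 2; 5 m³ remain.
Put 42 m³ in container 3; 8 m³ remain.
Put 39 m³ in container 4; 11 m³ remain.
Put 37 m³ in container 5; 13 m³ remain.
Put 36 m³ in container 6; 14 m³ remain.
Put 35 m³ in container 7; 15 m³ remain.
Put 27 m³ in container 8; 23 m³ remain.
Put 26 m³ in container 9; 24 m³ remain.
Put 24 m³ in container 9; 0 m³ remain.
Put 22 m³ in container 8; 1 m³ remain.
Put 18 m³ in container 10; 32 m³ remain.
Put 18 m³ in container 10; 14 m³ remain.
Put 14 m³ in container 6; 0 m³ remain.
Put 12 m³ in container 5; 1 m³ remain.
Put 11 m³ in container 4; 0 m³ remain.
Put 7 m³ in container 3; 1 m³ remain.
Put 6 m³ in container 7; 9 m³ remain.
10 containers × 50 m³ = 500 m³; used 465 m³; unused 35 m³.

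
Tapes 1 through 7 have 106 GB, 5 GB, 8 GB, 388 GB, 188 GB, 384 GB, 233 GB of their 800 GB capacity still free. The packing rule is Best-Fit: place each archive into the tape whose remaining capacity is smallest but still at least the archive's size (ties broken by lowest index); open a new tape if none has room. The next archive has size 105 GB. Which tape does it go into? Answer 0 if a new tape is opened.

Tapes with room: tape 1 (106 GB), tape 4 (388 GB), tape 5 (188 GB), tape 6 (384 GB), tape 7 (233 GB).
Tightest fit is tape 1 with 106 GB free.

1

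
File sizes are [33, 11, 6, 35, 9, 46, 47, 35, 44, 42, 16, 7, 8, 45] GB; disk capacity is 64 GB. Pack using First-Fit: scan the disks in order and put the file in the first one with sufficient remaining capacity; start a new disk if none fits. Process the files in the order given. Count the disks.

8

Put 33 GB in disk 1; 31 GB remain.
Put 11 GB in disk 1; 20 GB remain.
Put 6 GB in disk 1; 14 GB remain.
Put 35 GB in disk 2; 29 GB remain.
Put 9 GB in disk 1; 5 GB remain.
Put 46 GB in disk 3; 18 GB remain.
Put 47 GB in disk 4; 17 GB remain.
Put 35 GB in disk 5; 29 GB remain.
Put 44 GB in disk 6; 20 GB remain.
Put 42 GB in disk 7; 22 GB remain.
Put 16 GB in disk 2; 13 GB remain.
Put 7 GB in disk 2; 6 GB remain.
Put 8 GB in disk 3; 10 GB remain.
Put 45 GB in disk 8; 19 GB remain.
Final disks: [33,11,6,9] [35,16,7] [46,8] [47] [35] [44] [42] [45].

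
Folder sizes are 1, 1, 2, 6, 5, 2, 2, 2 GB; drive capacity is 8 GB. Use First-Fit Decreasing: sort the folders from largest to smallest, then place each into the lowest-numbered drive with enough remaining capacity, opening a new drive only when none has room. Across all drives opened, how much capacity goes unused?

3

Sorted descending: 6, 5, 2, 2, 2, 2, 1, 1.
drive 1: place 6 GB, 2 GB left
drive 2: place 5 GB, 3 GB left
drive 1: place 2 GB, 0 GB left
drive 2: place 2 GB, 1 GB left
drive 3: place 2 GB, 6 GB left
drive 3: place 2 GB, 4 GB left
drive 2: place 1 GB, 0 GB left
drive 3: place 1 GB, 3 GB left
3 drives × 8 GB = 24 GB; used 21 GB; unused 3 GB.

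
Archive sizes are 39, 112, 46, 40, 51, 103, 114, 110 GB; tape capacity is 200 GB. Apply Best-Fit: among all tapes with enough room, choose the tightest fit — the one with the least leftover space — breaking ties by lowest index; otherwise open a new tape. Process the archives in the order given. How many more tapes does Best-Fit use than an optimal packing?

0

Best-Fit: [39,112,46] [40,51,103] [114] [110] → 4 tapes.
Total size 615 GB; any packing needs at least ⌈615/200⌉ = 4 tapes.
So 4 is already optimal.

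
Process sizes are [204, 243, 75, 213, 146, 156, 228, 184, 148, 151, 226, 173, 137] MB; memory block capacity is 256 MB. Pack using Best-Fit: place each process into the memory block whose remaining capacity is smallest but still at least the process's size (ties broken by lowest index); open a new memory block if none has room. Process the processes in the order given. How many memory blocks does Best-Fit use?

12

Put 204 MB in memory block 1; 52 MB remain.
Put 243 MB in memory block 2; 13 MB remain.
Put 75 MB in memory block 3; 181 MB remain.
Put 213 MB in memory block 4; 43 MB remain.
Put 146 MB in memory block 3; 35 MB remain.
Put 156 MB in memory block 5; 100 MB remain.
Put 228 MB in memory block 6; 28 MB remain.
Put 184 MB in memory block 7; 72 MB remain.
Put 148 MB in memory block 8; 108 MB remain.
Put 151 MB in memory block 9; 105 MB remain.
Put 226 MB in memory block 10; 30 MB remain.
Put 173 MB in memory block 11; 83 MB remain.
Put 137 MB in memory block 12; 119 MB remain.
Final memory blocks: [204] [243] [75,146] [213] [156] [228] [184] [148] [151] [226] [173] [137].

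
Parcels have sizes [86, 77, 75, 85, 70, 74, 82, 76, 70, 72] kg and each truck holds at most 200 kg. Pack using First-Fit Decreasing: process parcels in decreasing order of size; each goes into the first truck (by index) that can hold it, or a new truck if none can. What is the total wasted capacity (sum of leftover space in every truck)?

233

Sorted descending: 86, 85, 82, 77, 76, 75, 74, 72, 70, 70.
truck 1: place 86 kg, 114 kg left
truck 1: place 85 kg, 29 kg left
truck 2: place 82 kg, 118 kg left
truck 2: place 77 kg, 41 kg left
truck 3: place 76 kg, 124 kg left
truck 3: place 75 kg, 49 kg left
truck 4: place 74 kg, 126 kg left
truck 4: place 72 kg, 54 kg left
truck 5: place 70 kg, 130 kg left
truck 5: place 70 kg, 60 kg left
5 trucks × 200 kg = 1000 kg; used 767 kg; unused 233 kg.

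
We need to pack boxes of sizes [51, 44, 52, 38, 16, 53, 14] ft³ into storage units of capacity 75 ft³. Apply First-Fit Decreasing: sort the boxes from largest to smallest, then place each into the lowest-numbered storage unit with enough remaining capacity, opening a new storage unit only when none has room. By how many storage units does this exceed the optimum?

0

First-Fit Decreasing: [53,16] [52,14] [51] [44] [38] → 5 storage units.
5 boxes exceed 37.5 ft³ (half the capacity), and no two of those can share a storage unit, so at least 5 storage units are needed.
So 5 is already optimal.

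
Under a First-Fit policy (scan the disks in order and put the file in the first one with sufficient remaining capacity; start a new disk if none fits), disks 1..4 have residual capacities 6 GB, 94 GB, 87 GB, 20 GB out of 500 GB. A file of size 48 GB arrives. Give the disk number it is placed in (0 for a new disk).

2

Disks with room: disk 2 (94 GB), disk 3 (87 GB).
The first with room is disk 2.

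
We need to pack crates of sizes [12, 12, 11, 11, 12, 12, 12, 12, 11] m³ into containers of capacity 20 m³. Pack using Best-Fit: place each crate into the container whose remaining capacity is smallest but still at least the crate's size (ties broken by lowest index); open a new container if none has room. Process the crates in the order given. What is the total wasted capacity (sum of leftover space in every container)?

75

12 m³ → container 1 (remaining 8 m³)
12 m³ → container 2 (remaining 8 m³)
11 m³ → container 3 (remaining 9 m³)
11 m³ → container 4 (remaining 9 m³)
12 m³ → container 5 (remaining 8 m³)
12 m³ → container 6 (remaining 8 m³)
12 m³ → container 7 (remaining 8 m³)
12 m³ → container 8 (remaining 8 m³)
11 m³ → container 9 (remaining 9 m³)
9 containers × 20 m³ = 180 m³; used 105 m³; unused 75 m³.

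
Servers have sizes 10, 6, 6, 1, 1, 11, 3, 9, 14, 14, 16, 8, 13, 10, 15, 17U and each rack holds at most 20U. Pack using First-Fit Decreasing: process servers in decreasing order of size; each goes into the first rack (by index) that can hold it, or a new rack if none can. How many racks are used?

Sorted descending: 17, 16, 15, 14, 14, 13, 11, 10, 10, 9, 8, 6, 6, 3, 1, 1.
Put 17U in rack 1; 3U remain.
Put 16U in rack 2; 4U remain.
Put 15U in rack 3; 5U remain.
Put 14U in rack 4; 6U remain.
Put 14U in rack 5; 6U remain.
Put 13U in rack 6; 7U remain.
Put 11U in rack 7; 9U remain.
Put 10U in rack 8; 10U remain.
Put 10U in rack 8; 0U remain.
Put 9U in rack 7; 0U remain.
Put 8U in rack 9; 12U remain.
Put 6U in rack 4; 0U remain.
Put 6U in rack 5; 0U remain.
Put 3U in rack 1; 0U remain.
Put 1U in rack 2; 3U remain.
Put 1U in rack 2; 2U remain.
Final racks: [17,3] [16,1,1] [15] [14,6] [14,6] [13] [11,9] [10,10] [8].

9 racks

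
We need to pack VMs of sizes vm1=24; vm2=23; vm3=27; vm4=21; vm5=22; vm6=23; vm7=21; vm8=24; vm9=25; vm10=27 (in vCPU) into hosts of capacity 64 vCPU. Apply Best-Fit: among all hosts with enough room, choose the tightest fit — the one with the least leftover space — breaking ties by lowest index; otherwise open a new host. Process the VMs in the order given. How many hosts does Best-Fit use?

vm1 (24 vCPU) → host 1 (remaining 40 vCPU)
vm2 (23 vCPU) → host 1 (remaining 17 vCPU)
vm3 (27 vCPU) → host 2 (remaining 37 vCPU)
vm4 (21 vCPU) → host 2 (remaining 16 vCPU)
vm5 (22 vCPU) → host 3 (remaining 42 vCPU)
vm6 (23 vCPU) → host 3 (remaining 19 vCPU)
vm7 (21 vCPU) → host 4 (remaining 43 vCPU)
vm8 (24 vCPU) → host 4 (remaining 19 vCPU)
vm9 (25 vCPU) → host 5 (remaining 39 vCPU)
vm10 (27 vCPU) → host 5 (remaining 12 vCPU)
Final hosts: [24,23] [27,21] [22,23] [21,24] [25,27].

5 hosts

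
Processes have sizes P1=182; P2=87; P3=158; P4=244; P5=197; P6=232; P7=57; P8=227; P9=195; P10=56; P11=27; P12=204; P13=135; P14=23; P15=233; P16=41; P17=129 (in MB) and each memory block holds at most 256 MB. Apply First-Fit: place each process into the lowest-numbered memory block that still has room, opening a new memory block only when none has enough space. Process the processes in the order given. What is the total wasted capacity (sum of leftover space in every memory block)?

389

P1 (182 MB) → memory block 1 (remaining 74 MB)
P2 (87 MB) → memory block 2 (remaining 169 MB)
P3 (158 MB) → memory block 2 (remaining 11 MB)
P4 (244 MB) → memory block 3 (remaining 12 MB)
P5 (197 MB) → memory block 4 (remaining 59 MB)
P6 (232 MB) → memory block 5 (remaining 24 MB)
P7 (57 MB) → memory block 1 (remaining 17 MB)
P8 (227 MB) → memory block 6 (remaining 29 MB)
P9 (195 MB) → memory block 7 (remaining 61 MB)
P10 (56 MB) → memory block 4 (remaining 3 MB)
P11 (27 MB) → memory block 6 (remaining 2 MB)
P12 (204 MB) → memory block 8 (remaining 52 MB)
P13 (135 MB) → memory block 9 (remaining 121 MB)
P14 (23 MB) → memory block 5 (remaining 1 MB)
P15 (233 MB) → memory block 10 (remaining 23 MB)
P16 (41 MB) → memory block 7 (remaining 20 MB)
P17 (129 MB) → memory block 11 (remaining 127 MB)
11 memory blocks × 256 MB = 2816 MB; used 2427 MB; unused 389 MB.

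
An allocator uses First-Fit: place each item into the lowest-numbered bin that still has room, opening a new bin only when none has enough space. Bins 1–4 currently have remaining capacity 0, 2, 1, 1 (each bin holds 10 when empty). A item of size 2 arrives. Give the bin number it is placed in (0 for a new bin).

2

Bins with room: bin 2 (2).
The first with room is bin 2.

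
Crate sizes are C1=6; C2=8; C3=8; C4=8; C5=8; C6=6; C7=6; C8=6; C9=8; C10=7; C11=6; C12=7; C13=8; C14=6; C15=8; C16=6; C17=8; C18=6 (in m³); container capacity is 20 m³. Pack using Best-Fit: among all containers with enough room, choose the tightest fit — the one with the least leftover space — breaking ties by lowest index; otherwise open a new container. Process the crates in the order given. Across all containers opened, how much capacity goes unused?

Put C1 (6 m³) in container 1; 14 m³ remain.
Put C2 (8 m³) in container 1; 6 m³ remain.
Put C3 (8 m³) in container 2; 12 m³ remain.
Put C4 (8 m³) in container 2; 4 m³ remain.
Put C5 (8 m³) in container 3; 12 m³ remain.
Put C6 (6 m³) in container 1; 0 m³ remain.
Put C7 (6 m³) in container 3; 6 m³ remain.
Put C8 (6 m³) in container 3; 0 m³ remain.
Put C9 (8 m³) in container 4; 12 m³ remain.
Put C10 (7 m³) in container 4; 5 m³ remain.
Put C11 (6 m³) in container 5; 14 m³ remain.
Put C12 (7 m³) in container 5; 7 m³ remain.
Put C13 (8 m³) in container 6; 12 m³ remain.
Put C14 (6 m³) in container 5; 1 m³ remain.
Put C15 (8 m³) in container 6; 4 m³ remain.
Put C16 (6 m³) in container 7; 14 m³ remain.
Put C17 (8 m³) in container 7; 6 m³ remain.
Put C18 (6 m³) in container 7; 0 m³ remain.
7 containers × 20 m³ = 140 m³; used 126 m³; unused 14 m³.

14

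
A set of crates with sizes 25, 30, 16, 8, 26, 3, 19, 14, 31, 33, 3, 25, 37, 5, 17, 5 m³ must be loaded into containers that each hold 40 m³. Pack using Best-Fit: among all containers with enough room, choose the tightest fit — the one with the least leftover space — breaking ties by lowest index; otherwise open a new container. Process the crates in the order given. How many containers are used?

Put 25 m³ in container 1; 15 m³ remain.
Put 30 m³ in container 2; 10 m³ remain.
Put 16 m³ in container 3; 24 m³ remain.
Put 8 m³ in container 2; 2 m³ remain.
Put 26 m³ in container 4; 14 m³ remain.
Put 3 m³ in container 4; 11 m³ remain.
Put 19 m³ in container 3; 5 m³ remain.
Put 14 m³ in container 1; 1 m³ remain.
Put 31 m³ in container 5; 9 m³ remain.
Put 33 m³ in container 6; 7 m³ remain.
Put 3 m³ in container 3; 2 m³ remain.
Put 25 m³ in container 7; 15 m³ remain.
Put 37 m³ in container 8; 3 m³ remain.
Put 5 m³ in container 6; 2 m³ remain.
Put 17 m³ in container 9; 23 m³ remain.
Put 5 m³ in container 5; 4 m³ remain.
Final containers: [25,14] [30,8] [16,19,3] [26,3] [31,5] [33,5] [25] [37] [17].

9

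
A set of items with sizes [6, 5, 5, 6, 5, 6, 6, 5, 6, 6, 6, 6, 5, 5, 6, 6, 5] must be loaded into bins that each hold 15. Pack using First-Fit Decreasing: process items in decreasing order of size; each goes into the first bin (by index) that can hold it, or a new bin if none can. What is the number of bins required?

8

Sorted descending: 6, 6, 6, 6, 6, 6, 6, 6, 6, 6, 5, 5, 5, 5, 5, 5, 5.
Put 6 in bin 1; 9 remain.
Put 6 in bin 1; 3 remain.
Put 6 in bin 2; 9 remain.
Put 6 in bin 2; 3 remain.
Put 6 in bin 3; 9 remain.
Put 6 in bin 3; 3 remain.
Put 6 in bin 4; 9 remain.
Put 6 in bin 4; 3 remain.
Put 6 in bin 5; 9 remain.
Put 6 in bin 5; 3 remain.
Put 5 in bin 6; 10 remain.
Put 5 in bin 6; 5 remain.
Put 5 in bin 6; 0 remain.
Put 5 in bin 7; 10 remain.
Put 5 in bin 7; 5 remain.
Put 5 in bin 7; 0 remain.
Put 5 in bin 8; 10 remain.
Final bins: [6,6] [6,6] [6,6] [6,6] [6,6] [5,5,5] [5,5,5] [5].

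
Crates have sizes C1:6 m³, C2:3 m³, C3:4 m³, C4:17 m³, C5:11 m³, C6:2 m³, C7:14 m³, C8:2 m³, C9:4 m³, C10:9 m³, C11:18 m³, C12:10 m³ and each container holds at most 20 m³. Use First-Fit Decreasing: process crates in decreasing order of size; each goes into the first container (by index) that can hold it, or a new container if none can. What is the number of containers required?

5 containers

Sorted descending: 18, 17, 14, 11, 10, 9, 6, 4, 4, 3, 2, 2.
Put 18 m³ in container 1; 2 m³ remain.
Put 17 m³ in container 2; 3 m³ remain.
Put 14 m³ in container 3; 6 m³ remain.
Put 11 m³ in container 4; 9 m³ remain.
Put 10 m³ in container 5; 10 m³ remain.
Put 9 m³ in container 4; 0 m³ remain.
Put 6 m³ in container 3; 0 m³ remain.
Put 4 m³ in container 5; 6 m³ remain.
Put 4 m³ in container 5; 2 m³ remain.
Put 3 m³ in container 2; 0 m³ remain.
Put 2 m³ in container 1; 0 m³ remain.
Put 2 m³ in container 5; 0 m³ remain.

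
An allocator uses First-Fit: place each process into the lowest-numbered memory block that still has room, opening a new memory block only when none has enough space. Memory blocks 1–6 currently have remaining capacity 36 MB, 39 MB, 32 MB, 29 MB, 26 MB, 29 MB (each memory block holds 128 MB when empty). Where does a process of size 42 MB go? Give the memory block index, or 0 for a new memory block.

No memory block has ≥ 42 MB free, so a new memory block is opened.

0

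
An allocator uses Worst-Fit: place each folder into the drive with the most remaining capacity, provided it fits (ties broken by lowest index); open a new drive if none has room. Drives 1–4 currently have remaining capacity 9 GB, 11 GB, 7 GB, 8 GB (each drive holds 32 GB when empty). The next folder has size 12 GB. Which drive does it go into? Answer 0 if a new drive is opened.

No drive has ≥ 12 GB free, so a new drive is opened.

0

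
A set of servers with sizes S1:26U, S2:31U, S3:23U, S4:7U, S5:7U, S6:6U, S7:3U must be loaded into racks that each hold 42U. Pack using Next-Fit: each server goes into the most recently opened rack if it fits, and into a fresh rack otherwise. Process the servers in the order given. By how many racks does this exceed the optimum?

1

Next-Fit: [26] [31] [23,7,7] [6,3] → 4 racks.
Total size 103U; any packing needs at least ⌈103/42⌉ = 3 racks.
An optimal packing achieves that bound: [31,7,3] [26,7,6] [23] → 3 racks.
Excess: 4 − 3 = 1.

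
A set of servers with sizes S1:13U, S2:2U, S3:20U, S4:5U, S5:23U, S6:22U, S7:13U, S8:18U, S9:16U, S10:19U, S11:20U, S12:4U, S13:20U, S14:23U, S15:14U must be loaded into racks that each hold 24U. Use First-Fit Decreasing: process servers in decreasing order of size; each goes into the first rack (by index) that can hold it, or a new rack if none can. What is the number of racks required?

12 racks

Sorted descending: 23, 23, 22, 20, 20, 20, 19, 18, 16, 14, 13, 13, 5, 4, 2.
Put 23U in rack 1; 1U remain.
Put 23U in rack 2; 1U remain.
Put 22U in rack 3; 2U remain.
Put 20U in rack 4; 4U remain.
Put 20U in rack 5; 4U remain.
Put 20U in rack 6; 4U remain.
Put 19U in rack 7; 5U remain.
Put 18U in rack 8; 6U remain.
Put 16U in rack 9; 8U remain.
Put 14U in rack 10; 10U remain.
Put 13U in rack 11; 11U remain.
Put 13U in rack 12; 11U remain.
Put 5U in rack 7; 0U remain.
Put 4U in rack 4; 0U remain.
Put 2U in rack 3; 0U remain.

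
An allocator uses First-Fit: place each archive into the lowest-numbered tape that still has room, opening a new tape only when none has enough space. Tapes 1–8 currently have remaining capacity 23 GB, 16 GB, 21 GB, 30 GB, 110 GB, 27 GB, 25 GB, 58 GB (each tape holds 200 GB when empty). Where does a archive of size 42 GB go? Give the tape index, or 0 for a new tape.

Tapes with room: tape 5 (110 GB), tape 8 (58 GB).
The first with room is tape 5.

5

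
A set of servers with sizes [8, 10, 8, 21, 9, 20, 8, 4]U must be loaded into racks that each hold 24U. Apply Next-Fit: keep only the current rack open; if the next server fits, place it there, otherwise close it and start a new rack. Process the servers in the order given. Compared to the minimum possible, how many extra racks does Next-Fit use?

2

Next-Fit: [8,10] [8] [21] [9] [20] [8,4] → 6 racks.
Total size 88U; any packing needs at least ⌈88/24⌉ = 4 racks.
An optimal packing achieves that bound: [21] [20,4] [10,9] [8,8,8] → 4 racks.
Excess: 6 − 4 = 2.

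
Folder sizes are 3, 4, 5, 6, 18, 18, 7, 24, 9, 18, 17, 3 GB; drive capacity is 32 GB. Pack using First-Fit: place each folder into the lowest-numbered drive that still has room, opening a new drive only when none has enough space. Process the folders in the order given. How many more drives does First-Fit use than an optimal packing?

1

First-Fit: [3,4,5,6,7,3] [18,9] [18] [24] [18] [17] → 6 drives.
Total size 132 GB; any packing needs at least ⌈132/32⌉ = 5 drives.
An optimal packing achieves that bound: [24,7] [18,9,5] [18,6,4,3] [18,3] [17] → 5 drives.
Excess: 6 − 5 = 1.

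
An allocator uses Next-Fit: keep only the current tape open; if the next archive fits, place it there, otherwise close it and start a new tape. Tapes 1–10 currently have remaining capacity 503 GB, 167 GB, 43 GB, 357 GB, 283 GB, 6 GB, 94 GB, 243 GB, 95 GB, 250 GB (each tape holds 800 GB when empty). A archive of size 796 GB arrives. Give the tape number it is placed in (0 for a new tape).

Next-Fit only looks at tape 10, which has 250 GB free.
796 GB does not fit, so a new tape is opened.

0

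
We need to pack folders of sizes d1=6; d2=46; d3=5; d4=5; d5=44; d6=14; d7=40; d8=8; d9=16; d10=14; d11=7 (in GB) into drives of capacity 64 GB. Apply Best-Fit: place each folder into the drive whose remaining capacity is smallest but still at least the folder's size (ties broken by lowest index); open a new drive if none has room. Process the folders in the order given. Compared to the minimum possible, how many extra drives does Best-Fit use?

Best-Fit: [6,46,5,5] [44,14] [40,8,16] [14,7] → 4 drives.
Total size 205 GB; any packing needs at least ⌈205/64⌉ = 4 drives.
So 4 is already optimal.

0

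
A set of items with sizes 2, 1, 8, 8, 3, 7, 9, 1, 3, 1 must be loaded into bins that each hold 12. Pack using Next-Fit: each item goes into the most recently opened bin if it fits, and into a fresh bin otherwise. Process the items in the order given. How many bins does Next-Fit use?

bin 1: place 2, 10 left
bin 1: place 1, 9 left
bin 1: place 8, 1 left
bin 2: place 8, 4 left
bin 2: place 3, 1 left
bin 3: place 7, 5 left
bin 4: place 9, 3 left
bin 4: place 1, 2 left
bin 5: place 3, 9 left
bin 5: place 1, 8 left

5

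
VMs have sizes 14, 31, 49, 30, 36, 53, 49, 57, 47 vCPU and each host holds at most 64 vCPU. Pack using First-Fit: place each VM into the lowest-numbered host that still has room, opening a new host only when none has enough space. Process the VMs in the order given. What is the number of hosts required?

Put 14 vCPU in host 1; 50 vCPU remain.
Put 31 vCPU in host 1; 19 vCPU remain.
Put 49 vCPU in host 2; 15 vCPU remain.
Put 30 vCPU in host 3; 34 vCPU remain.
Put 36 vCPU in host 4; 28 vCPU remain.
Put 53 vCPU in host 5; 11 vCPU remain.
Put 49 vCPU in host 6; 15 vCPU remain.
Put 57 vCPU in host 7; 7 vCPU remain.
Put 47 vCPU in host 8; 17 vCPU remain.
Final hosts: [14,31] [49] [30] [36] [53] [49] [57] [47].

8 hosts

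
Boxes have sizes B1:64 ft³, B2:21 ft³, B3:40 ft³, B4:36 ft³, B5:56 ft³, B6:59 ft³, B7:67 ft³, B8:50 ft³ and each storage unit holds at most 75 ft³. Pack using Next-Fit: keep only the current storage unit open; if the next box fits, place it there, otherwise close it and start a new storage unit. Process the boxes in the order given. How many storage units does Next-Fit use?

Put B1 (64 ft³) in storage unit 1; 11 ft³ remain.
Put B2 (21 ft³) in storage unit 2; 54 ft³ remain.
Put B3 (40 ft³) in storage unit 2; 14 ft³ remain.
Put B4 (36 ft³) in storage unit 3; 39 ft³ remain.
Put B5 (56 ft³) in storage unit 4; 19 ft³ remain.
Put B6 (59 ft³) in storage unit 5; 16 ft³ remain.
Put B7 (67 ft³) in storage unit 6; 8 ft³ remain.
Put B8 (50 ft³) in storage unit 7; 25 ft³ remain.

7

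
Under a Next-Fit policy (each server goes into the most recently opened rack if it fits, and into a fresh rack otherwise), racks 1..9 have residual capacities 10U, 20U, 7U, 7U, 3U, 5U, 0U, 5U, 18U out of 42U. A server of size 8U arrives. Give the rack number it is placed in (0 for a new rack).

9

Next-Fit only looks at rack 9, which has 18U free.
8U fits there.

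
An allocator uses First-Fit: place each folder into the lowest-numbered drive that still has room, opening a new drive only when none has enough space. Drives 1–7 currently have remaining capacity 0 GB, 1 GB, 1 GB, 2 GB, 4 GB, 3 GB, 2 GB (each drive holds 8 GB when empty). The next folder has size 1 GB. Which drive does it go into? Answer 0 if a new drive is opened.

Drives with room: drive 2 (1 GB), drive 3 (1 GB), drive 4 (2 GB), drive 5 (4 GB), drive 6 (3 GB), drive 7 (2 GB).
The first with room is drive 2.

2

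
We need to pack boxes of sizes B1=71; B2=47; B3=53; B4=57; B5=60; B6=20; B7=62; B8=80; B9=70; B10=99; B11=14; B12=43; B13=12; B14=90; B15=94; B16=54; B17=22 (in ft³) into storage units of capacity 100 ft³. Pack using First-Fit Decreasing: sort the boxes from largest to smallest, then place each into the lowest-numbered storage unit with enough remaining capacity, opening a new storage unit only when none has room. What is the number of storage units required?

11 storage units

Sorted descending: 99, 94, 90, 80, 71, 70, 62, 60, 57, 54, 53, 47, 43, 22, 20, 14, 12.
99 ft³ → storage unit 1 (remaining 1 ft³)
94 ft³ → storage unit 2 (remaining 6 ft³)
90 ft³ → storage unit 3 (remaining 10 ft³)
80 ft³ → storage unit 4 (remaining 20 ft³)
71 ft³ → storage unit 5 (remaining 29 ft³)
70 ft³ → storage unit 6 (remaining 30 ft³)
62 ft³ → storage unit 7 (remaining 38 ft³)
60 ft³ → storage unit 8 (remaining 40 ft³)
57 ft³ → storage unit 9 (remaining 43 ft³)
54 ft³ → storage unit 10 (remaining 46 ft³)
53 ft³ → storage unit 11 (remaining 47 ft³)
47 ft³ → storage unit 11 (remaining 0 ft³)
43 ft³ → storage unit 9 (remaining 0 ft³)
22 ft³ → storage unit 5 (remaining 7 ft³)
20 ft³ → storage unit 4 (remaining 0 ft³)
14 ft³ → storage unit 6 (remaining 16 ft³)
12 ft³ → storage unit 6 (remaining 4 ft³)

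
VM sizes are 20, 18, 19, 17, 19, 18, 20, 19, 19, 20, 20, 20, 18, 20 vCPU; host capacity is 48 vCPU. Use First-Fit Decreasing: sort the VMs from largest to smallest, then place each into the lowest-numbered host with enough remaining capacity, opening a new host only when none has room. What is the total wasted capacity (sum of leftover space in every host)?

69

Sorted descending: 20, 20, 20, 20, 20, 20, 19, 19, 19, 19, 18, 18, 18, 17.
Put 20 vCPU in host 1; 28 vCPU remain.
Put 20 vCPU in host 1; 8 vCPU remain.
Put 20 vCPU in host 2; 28 vCPU remain.
Put 20 vCPU in host 2; 8 vCPU remain.
Put 20 vCPU in host 3; 28 vCPU remain.
Put 20 vCPU in host 3; 8 vCPU remain.
Put 19 vCPU in host 4; 29 vCPU remain.
Put 19 vCPU in host 4; 10 vCPU remain.
Put 19 vCPU in host 5; 29 vCPU remain.
Put 19 vCPU in host 5; 10 vCPU remain.
Put 18 vCPU in host 6; 30 vCPU remain.
Put 18 vCPU in host 6; 12 vCPU remain.
Put 18 vCPU in host 7; 30 vCPU remain.
Put 17 vCPU in host 7; 13 vCPU remain.
7 hosts × 48 vCPU = 336 vCPU; used 267 vCPU; unused 69 vCPU.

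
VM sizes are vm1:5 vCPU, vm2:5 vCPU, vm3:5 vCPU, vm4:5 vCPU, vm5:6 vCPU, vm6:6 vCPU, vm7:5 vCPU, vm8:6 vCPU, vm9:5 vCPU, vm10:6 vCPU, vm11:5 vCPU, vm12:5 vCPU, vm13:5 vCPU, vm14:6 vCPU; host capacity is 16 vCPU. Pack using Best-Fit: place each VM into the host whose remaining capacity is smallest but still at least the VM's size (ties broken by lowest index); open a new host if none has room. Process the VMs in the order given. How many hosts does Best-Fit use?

5 hosts

vm1 (5 vCPU) → host 1 (remaining 11 vCPU)
vm2 (5 vCPU) → host 1 (remaining 6 vCPU)
vm3 (5 vCPU) → host 1 (remaining 1 vCPU)
vm4 (5 vCPU) → host 2 (remaining 11 vCPU)
vm5 (6 vCPU) → host 2 (remaining 5 vCPU)
vm6 (6 vCPU) → host 3 (remaining 10 vCPU)
vm7 (5 vCPU) → host 2 (remaining 0 vCPU)
vm8 (6 vCPU) → host 3 (remaining 4 vCPU)
vm9 (5 vCPU) → host 4 (remaining 11 vCPU)
vm10 (6 vCPU) → host 4 (remaining 5 vCPU)
vm11 (5 vCPU) → host 4 (remaining 0 vCPU)
vm12 (5 vCPU) → host 5 (remaining 11 vCPU)
vm13 (5 vCPU) → host 5 (remaining 6 vCPU)
vm14 (6 vCPU) → host 5 (remaining 0 vCPU)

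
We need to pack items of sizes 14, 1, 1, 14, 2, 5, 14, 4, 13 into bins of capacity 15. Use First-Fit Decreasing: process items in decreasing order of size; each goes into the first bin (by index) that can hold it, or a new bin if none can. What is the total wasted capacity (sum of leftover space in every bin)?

Sorted descending: 14, 14, 14, 13, 5, 4, 2, 1, 1.
14 → bin 1 (remaining 1)
14 → bin 2 (remaining 1)
14 → bin 3 (remaining 1)
13 → bin 4 (remaining 2)
5 → bin 5 (remaining 10)
4 → bin 5 (remaining 6)
2 → bin 4 (remaining 0)
1 → bin 1 (remaining 0)
1 → bin 2 (remaining 0)
5 bins × 15 = 75; used 68; unused 7.

7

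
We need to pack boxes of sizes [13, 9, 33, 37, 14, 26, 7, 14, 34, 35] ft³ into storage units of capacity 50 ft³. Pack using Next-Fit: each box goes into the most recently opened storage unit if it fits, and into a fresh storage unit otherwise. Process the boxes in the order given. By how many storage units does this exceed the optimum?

Next-Fit: [13,9] [33] [37] [14,26,7] [14,34] [35] → 6 storage units.
Total size 222 ft³; any packing needs at least ⌈222/50⌉ = 5 storage units.
An optimal packing achieves that bound: [37,13] [35,14] [34,14] [33,9,7] [26] → 5 storage units.
Excess: 6 − 5 = 1.

1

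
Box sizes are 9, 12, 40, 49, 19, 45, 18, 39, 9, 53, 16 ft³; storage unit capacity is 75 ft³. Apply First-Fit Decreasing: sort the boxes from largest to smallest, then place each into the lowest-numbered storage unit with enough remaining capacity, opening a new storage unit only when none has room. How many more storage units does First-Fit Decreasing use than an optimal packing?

0

First-Fit Decreasing: [53,19] [49,18] [45,16,12] [40,9,9] [39] → 5 storage units.
Total size 309 ft³; any packing needs at least ⌈309/75⌉ = 5 storage units.
So 5 is already optimal.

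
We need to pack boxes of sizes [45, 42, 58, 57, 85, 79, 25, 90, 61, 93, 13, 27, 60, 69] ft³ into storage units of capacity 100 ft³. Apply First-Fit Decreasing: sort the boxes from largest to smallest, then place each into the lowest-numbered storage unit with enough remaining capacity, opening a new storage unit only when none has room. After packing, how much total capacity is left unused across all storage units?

196

Sorted descending: 93, 90, 85, 79, 69, 61, 60, 58, 57, 45, 42, 27, 25, 13.
93 ft³ → storage unit 1 (remaining 7 ft³)
90 ft³ → storage unit 2 (remaining 10 ft³)
85 ft³ → storage unit 3 (remaining 15 ft³)
79 ft³ → storage unit 4 (remaining 21 ft³)
69 ft³ → storage unit 5 (remaining 31 ft³)
61 ft³ → storage unit 6 (remaining 39 ft³)
60 ft³ → storage unit 7 (remaining 40 ft³)
58 ft³ → storage unit 8 (remaining 42 ft³)
57 ft³ → storage unit 9 (remaining 43 ft³)
45 ft³ → storage unit 10 (remaining 55 ft³)
42 ft³ → storage unit 8 (remaining 0 ft³)
27 ft³ → storage unit 5 (remaining 4 ft³)
25 ft³ → storage unit 6 (remaining 14 ft³)
13 ft³ → storage unit 3 (remaining 2 ft³)
10 storage units × 100 ft³ = 1000 ft³; used 804 ft³; unused 196 ft³.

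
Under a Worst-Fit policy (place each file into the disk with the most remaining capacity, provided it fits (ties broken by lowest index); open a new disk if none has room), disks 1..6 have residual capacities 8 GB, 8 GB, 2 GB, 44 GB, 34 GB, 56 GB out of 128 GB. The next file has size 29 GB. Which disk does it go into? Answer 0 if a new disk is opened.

Disks with room: disk 4 (44 GB), disk 5 (34 GB), disk 6 (56 GB).
Most room is disk 6 with 56 GB free.

6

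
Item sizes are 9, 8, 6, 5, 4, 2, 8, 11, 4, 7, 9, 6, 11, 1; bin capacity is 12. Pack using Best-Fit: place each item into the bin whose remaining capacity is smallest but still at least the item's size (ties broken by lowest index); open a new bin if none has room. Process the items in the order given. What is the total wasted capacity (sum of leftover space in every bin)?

9 → bin 1 (remaining 3)
8 → bin 2 (remaining 4)
6 → bin 3 (remaining 6)
5 → bin 3 (remaining 1)
4 → bin 2 (remaining 0)
2 → bin 1 (remaining 1)
8 → bin 4 (remaining 4)
11 → bin 5 (remaining 1)
4 → bin 4 (remaining 0)
7 → bin 6 (remaining 5)
9 → bin 7 (remaining 3)
6 → bin 8 (remaining 6)
11 → bin 9 (remaining 1)
1 → bin 1 (remaining 0)
9 bins × 12 = 108; used 91; unused 17.

17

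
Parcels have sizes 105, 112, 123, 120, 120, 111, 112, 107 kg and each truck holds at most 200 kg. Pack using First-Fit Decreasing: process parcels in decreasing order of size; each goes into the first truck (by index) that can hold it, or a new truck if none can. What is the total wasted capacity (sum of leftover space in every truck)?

Sorted descending: 123, 120, 120, 112, 112, 111, 107, 105.
Put 123 kg in truck 1; 77 kg remain.
Put 120 kg in truck 2; 80 kg remain.
Put 120 kg in truck 3; 80 kg remain.
Put 112 kg in truck 4; 88 kg remain.
Put 112 kg in truck 5; 88 kg remain.
Put 111 kg in truck 6; 89 kg remain.
Put 107 kg in truck 7; 93 kg remain.
Put 105 kg in truck 8; 95 kg remain.
8 trucks × 200 kg = 1600 kg; used 910 kg; unused 690 kg.

690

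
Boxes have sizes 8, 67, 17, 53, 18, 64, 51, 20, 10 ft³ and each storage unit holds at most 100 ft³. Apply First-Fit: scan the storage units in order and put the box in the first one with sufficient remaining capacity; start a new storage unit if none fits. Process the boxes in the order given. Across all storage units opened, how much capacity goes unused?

storage unit 1: place 8 ft³, 92 ft³ left
storage unit 1: place 67 ft³, 25 ft³ left
storage unit 1: place 17 ft³, 8 ft³ left
storage unit 2: place 53 ft³, 47 ft³ left
storage unit 2: place 18 ft³, 29 ft³ left
storage unit 3: place 64 ft³, 36 ft³ left
storage unit 4: place 51 ft³, 49 ft³ left
storage unit 2: place 20 ft³, 9 ft³ left
storage unit 3: place 10 ft³, 26 ft³ left
4 storage units × 100 ft³ = 400 ft³; used 308 ft³; unused 92 ft³.

92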